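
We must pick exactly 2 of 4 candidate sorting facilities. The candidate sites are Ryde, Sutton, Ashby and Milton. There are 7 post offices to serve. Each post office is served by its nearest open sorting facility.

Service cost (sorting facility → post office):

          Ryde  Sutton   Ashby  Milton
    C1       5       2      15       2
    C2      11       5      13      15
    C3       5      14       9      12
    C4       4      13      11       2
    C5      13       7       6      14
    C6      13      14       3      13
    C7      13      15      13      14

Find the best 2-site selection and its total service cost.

Choose Ryde and Ashby; total service cost 47.

With exactly 2 open, each post office uses its cheapest among the chosen.
{Ryde, Ashby}: C1→Ryde 5, C2→Ryde 11, C3→Ryde 5, C4→Ryde 4, C5→Ashby 6, C6→Ashby 3, C7→Ryde 13. Service cost 47.
{Ashby, Milton}: service cost 48
{Ryde, Sutton}: service cost 49
Among all 6 size-2 choices, {Ryde, Ashby} is lowest.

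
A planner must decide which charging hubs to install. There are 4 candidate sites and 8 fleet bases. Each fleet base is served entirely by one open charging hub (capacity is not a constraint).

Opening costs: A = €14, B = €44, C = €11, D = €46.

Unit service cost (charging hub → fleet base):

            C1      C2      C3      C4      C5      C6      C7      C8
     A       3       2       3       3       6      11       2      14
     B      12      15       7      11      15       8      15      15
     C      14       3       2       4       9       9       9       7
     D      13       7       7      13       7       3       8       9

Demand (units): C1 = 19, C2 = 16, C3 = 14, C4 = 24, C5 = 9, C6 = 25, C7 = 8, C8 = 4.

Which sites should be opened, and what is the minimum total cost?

Open A, C and D; minimum total cost 433.

For any fixed open set, each fleet base goes to its cheapest open site; total = fixed + service.
{A, C, D}: C1→A 3·19=57, C2→A 2·16=32, C3→C 2·14=28, C4→A 3·24=72, C5→A 6·9=54, C6→D 3·25=75, C7→A 2·8=16, C8→C 7·4=28. Service 362; fixed 71; total 433.
{A, D}: service 384 + fixed 60 = 444
{A, B, C, D}: service 362 + fixed 115 = 477
{C}: service 844 + fixed 11 = 855
No other subset beats 433.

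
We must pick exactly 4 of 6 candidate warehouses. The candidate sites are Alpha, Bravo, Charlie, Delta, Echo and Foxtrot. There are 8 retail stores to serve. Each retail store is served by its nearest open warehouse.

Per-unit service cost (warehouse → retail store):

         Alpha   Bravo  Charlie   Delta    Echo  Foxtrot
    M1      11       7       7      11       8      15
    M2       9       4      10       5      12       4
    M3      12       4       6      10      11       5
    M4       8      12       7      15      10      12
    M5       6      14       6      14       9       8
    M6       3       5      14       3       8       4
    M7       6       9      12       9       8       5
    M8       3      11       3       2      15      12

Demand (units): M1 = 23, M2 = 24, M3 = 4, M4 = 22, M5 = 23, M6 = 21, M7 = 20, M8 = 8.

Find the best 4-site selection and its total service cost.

With exactly 4 open, each retail store uses its cheapest among the chosen.
{Bravo, Charlie, Delta, Foxtrot}: M1→Bravo 7·23=161, M2→Bravo 4·24=96, M3→Bravo 4·4=16, M4→Charlie 7·22=154, M5→Charlie 6·23=138, M6→Delta 3·21=63, M7→Foxtrot 5·20=100, M8→Delta 2·8=16. Service cost 744.
{Alpha, Charlie, Delta, Foxtrot}: service cost 748
{Charlie, Delta, Echo, Foxtrot}: service cost 748
Among all 15 size-4 choices, {Bravo, Charlie, Delta, Foxtrot} is lowest.

Choose Bravo, Charlie, Delta and Foxtrot; total service cost 744.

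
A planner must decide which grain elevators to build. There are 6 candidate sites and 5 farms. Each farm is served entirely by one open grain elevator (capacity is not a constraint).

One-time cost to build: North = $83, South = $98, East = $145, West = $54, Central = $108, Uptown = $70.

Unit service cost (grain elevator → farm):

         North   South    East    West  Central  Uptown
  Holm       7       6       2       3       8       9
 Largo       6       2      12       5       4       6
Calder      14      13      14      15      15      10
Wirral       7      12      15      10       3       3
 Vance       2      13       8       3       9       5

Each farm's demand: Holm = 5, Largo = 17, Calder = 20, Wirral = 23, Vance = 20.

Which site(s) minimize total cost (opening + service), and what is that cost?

Open West and Uptown; minimum total cost 553.

For any fixed open set, each farm goes to its cheapest open site; total = fixed + service.
{West, Uptown}: Holm→West 3·5=15, Largo→West 5·17=85, Calder→Uptown 10·20=200, Wirral→Uptown 3·23=69, Vance→West 3·20=60. Service 429; fixed 124; total 553.
{Uptown}: Holm→Uptown 9·5=45, Largo→Uptown 6·17=102, Calder→Uptown 10·20=200, Wirral→Uptown 3·23=69, Vance→Uptown 5·20=100. Service 516; fixed 70; total 586.
{North, Uptown}: service 446 + fixed 153 = 599
{North, South, East, West, Central, Uptown}: Holm→East 2·5=10, Largo→South 2·17=34, Calder→Uptown 10·20=200, Wirral→Central 3·23=69, Vance→North 2·20=40. Service 353; fixed 558; total 911.
No other subset beats 553.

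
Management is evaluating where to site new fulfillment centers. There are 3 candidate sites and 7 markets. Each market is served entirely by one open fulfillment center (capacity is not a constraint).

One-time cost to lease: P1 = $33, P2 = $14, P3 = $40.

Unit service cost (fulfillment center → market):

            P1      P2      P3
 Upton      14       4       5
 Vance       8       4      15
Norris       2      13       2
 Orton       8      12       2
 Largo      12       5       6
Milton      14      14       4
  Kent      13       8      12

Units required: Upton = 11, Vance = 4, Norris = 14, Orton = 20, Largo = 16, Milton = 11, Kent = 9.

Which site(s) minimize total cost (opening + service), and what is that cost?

For any fixed open set, each market goes to its cheapest open site; total = fixed + service.
{P2, P3}: Upton→P2 4·11=44, Vance→P2 4·4=16, Norris→P3 2·14=28, Orton→P3 2·20=40, Largo→P2 5·16=80, Milton→P3 4·11=44, Kent→P2 8·9=72. Service 324; fixed 54; total 378.
{P1, P2, P3}: service 324 + fixed 87 = 411
{P3}: Upton→P3 5·11=55, Vance→P3 15·4=60, Norris→P3 2·14=28, Orton→P3 2·20=40, Largo→P3 6·16=96, Milton→P3 4·11=44, Kent→P3 12·9=108. Service 431; fixed 40; total 471.
{P2}: service 788 + fixed 14 = 802
No other subset beats 378.

Open P2 and P3; minimum total cost 378.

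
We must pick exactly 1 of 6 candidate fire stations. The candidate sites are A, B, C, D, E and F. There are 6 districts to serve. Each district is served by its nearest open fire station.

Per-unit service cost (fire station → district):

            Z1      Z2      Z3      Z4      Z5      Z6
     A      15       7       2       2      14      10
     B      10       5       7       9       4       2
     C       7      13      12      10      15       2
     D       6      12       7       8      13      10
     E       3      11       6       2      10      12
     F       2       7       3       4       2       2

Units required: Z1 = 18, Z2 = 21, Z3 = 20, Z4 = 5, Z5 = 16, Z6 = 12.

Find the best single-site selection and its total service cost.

With exactly 1 open, each district uses its cheapest among the chosen.
{F}: Z1→F 2·18=36, Z2→F 7·21=147, Z3→F 3·20=60, Z4→F 4·5=20, Z5→F 2·16=32, Z6→F 2·12=24. Service cost 319.
{B}: service cost 558
{E}: service cost 719
Among all 6 size-1 choices, {F} is lowest.

Choose F only; total service cost 319.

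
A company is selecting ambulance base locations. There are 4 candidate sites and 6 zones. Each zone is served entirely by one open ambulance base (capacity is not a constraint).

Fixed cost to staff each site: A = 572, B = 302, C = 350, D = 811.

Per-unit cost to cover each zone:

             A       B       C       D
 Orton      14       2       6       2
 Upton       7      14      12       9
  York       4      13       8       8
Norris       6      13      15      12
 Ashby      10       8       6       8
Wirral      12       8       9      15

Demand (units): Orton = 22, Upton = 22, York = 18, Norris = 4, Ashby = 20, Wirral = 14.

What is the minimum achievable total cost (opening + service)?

Minimum total cost: 1196

For any fixed open set, each zone goes to its cheapest open site; total = fixed + service.
{C}: Orton→C 6·22=132, Upton→C 12·22=264, York→C 8·18=144, Norris→C 15·4=60, Ashby→C 6·20=120, Wirral→C 9·14=126. Service 846; fixed 350; total 1196.
{B}: Orton→B 2·22=44, Upton→B 14·22=308, York→B 13·18=234, Norris→B 13·4=52, Ashby→B 8·20=160, Wirral→B 8·14=112. Service 910; fixed 302; total 1212.
{B, C}: service 736 + fixed 652 = 1388
{A, B, C, D}: service 526 + fixed 2035 = 2561
(All 15 nonempty subsets were checked; C only is lowest.)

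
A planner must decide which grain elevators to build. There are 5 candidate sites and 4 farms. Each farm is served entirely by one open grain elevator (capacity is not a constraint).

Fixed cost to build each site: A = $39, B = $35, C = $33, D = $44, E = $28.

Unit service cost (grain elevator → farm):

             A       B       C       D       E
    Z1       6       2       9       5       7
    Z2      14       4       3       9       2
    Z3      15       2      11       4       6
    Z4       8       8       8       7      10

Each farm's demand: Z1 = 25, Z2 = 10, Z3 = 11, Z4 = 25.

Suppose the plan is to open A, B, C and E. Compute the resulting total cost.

Total cost: 427

Each farm is assigned to its cheapest site among the open ones.
{A, B, C, E}: Z1→B 2·25=50, Z2→E 2·10=20, Z3→B 2·11=22, Z4→A 8·25=200. Service 292; fixed 135; total 427.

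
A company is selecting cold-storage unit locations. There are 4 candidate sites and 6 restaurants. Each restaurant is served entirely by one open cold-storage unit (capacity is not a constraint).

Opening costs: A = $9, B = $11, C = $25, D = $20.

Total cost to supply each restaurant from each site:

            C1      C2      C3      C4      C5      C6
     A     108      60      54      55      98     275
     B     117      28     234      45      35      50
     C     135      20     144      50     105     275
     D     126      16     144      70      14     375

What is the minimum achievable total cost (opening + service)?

Minimum total cost: 327

For any fixed open set, each restaurant goes to its cheapest open site; total = fixed + service.
{A, B, D}: C1→A 108, C2→D 16, C3→A 54, C4→B 45, C5→D 14, C6→B 50. Service 287; fixed 40; total 327.
{A, B}: service 320 + fixed 20 = 340
{A, B, C, D}: C1→A 108, C2→D 16, C3→A 54, C4→B 45, C5→D 14, C6→B 50. Service 287; fixed 65; total 352.
{A}: C1→A 108, C2→A 60, C3→A 54, C4→A 55, C5→A 98, C6→A 275. Service 650; fixed 9; total 659.
No other subset beats 327.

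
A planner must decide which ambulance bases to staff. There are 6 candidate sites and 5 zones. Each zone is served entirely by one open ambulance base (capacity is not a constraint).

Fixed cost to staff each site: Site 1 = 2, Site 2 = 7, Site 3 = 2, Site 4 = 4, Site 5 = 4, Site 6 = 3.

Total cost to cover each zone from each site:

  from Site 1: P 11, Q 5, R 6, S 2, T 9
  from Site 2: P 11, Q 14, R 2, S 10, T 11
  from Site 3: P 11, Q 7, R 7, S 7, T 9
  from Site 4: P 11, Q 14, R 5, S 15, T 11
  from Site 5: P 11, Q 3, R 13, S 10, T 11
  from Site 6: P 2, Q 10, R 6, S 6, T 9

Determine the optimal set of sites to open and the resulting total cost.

For any fixed open set, each zone goes to its cheapest open site; total = fixed + service.
{Site 1, Site 6}: P→Site 6 2, Q→Site 1 5, R→Site 1 6, S→Site 1 2, T→Site 1 9. Service 24; fixed 5; total 29.
{Site 1, Site 3, Site 6}: P→Site 6 2, Q→Site 1 5, R→Site 1 6, S→Site 1 2, T→Site 1 9. Service 24; fixed 7; total 31.
{Site 1, Site 5, Site 6}: service 22 + fixed 9 = 31
{Site 1, Site 2, Site 3, Site 4, Site 5, Site 6}: P→Site 6 2, Q→Site 5 3, R→Site 2 2, S→Site 1 2, T→Site 1 9. Service 18; fixed 22; total 40.
No other subset beats 29.

Open Site 1 and Site 6; minimum total cost 29.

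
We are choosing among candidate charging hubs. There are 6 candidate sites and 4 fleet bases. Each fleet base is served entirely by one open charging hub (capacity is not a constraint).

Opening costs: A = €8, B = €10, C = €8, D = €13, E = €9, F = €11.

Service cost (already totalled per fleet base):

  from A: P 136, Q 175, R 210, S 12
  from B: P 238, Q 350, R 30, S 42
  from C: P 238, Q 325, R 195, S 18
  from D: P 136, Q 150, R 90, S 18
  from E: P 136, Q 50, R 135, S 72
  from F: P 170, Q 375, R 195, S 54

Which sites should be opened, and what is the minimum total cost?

For any fixed open set, each fleet base goes to its cheapest open site; total = fixed + service.
{A, B, E}: P→A 136, Q→E 50, R→B 30, S→A 12. Service 228; fixed 27; total 255.
{B, C, E}: P→E 136, Q→E 50, R→B 30, S→C 18. Service 234; fixed 27; total 261.
{A, B, C, E}: service 228 + fixed 35 = 263
{A, B, C, D, E, F}: service 228 + fixed 59 = 287
No other subset beats 255.

Open A, B and E; minimum total cost 255.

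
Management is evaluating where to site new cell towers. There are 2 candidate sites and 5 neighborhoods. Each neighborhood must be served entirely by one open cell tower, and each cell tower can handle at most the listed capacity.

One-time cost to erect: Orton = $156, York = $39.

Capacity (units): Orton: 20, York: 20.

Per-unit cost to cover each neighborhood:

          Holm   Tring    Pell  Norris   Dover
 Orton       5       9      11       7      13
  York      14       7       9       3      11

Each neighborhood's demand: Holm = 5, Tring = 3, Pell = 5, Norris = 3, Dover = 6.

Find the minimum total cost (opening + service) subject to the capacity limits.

Open {Orton, York}: Holm→Orton 5·5=25, Tring→York 7·3=21, Pell→York 9·5=45, Norris→York 3·3=9, Dover→York 11·6=66.
Loads: Orton carries 5/20, York carries 17/20. Service 166; fixed 195; total 361.
Next best feasible plan costs 367.

Minimum total cost: 361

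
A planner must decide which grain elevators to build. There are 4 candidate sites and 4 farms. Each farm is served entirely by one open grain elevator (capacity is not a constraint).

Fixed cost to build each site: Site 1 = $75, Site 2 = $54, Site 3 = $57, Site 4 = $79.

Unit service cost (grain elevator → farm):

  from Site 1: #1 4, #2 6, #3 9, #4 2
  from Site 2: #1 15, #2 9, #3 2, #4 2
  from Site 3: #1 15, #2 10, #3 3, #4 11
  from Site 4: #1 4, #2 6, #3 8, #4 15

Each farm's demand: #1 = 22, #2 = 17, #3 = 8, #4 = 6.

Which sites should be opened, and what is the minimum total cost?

For any fixed open set, each farm goes to its cheapest open site; total = fixed + service.
{Site 1, Site 2}: #1→Site 1 4·22=88, #2→Site 1 6·17=102, #3→Site 2 2·8=16, #4→Site 1 2·6=12. Service 218; fixed 129; total 347.
{Site 1}: service 274 + fixed 75 = 349
{Site 2, Site 4}: #1→Site 4 4·22=88, #2→Site 4 6·17=102, #3→Site 2 2·8=16, #4→Site 2 2·6=12. Service 218; fixed 133; total 351.
{Site 1, Site 2, Site 3, Site 4}: service 218 + fixed 265 = 483
No other subset beats 347.

Open Site 1 and Site 2; minimum total cost 347.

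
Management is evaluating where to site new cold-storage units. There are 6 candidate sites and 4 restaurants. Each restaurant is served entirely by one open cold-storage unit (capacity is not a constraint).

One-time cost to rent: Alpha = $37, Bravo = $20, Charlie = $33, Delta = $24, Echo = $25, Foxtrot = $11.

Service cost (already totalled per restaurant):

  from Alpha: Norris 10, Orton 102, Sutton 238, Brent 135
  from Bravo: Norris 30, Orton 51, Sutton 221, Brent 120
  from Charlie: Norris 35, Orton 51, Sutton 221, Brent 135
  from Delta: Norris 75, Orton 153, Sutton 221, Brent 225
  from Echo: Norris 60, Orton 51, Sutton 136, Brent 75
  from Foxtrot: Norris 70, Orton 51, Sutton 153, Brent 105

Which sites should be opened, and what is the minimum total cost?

Open Alpha and Echo; minimum total cost 334.

For any fixed open set, each restaurant goes to its cheapest open site; total = fixed + service.
{Alpha, Echo}: Norris→Alpha 10, Orton→Echo 51, Sutton→Echo 136, Brent→Echo 75. Service 272; fixed 62; total 334.
{Bravo, Echo}: service 292 + fixed 45 = 337
{Alpha, Echo, Foxtrot}: Norris→Alpha 10, Orton→Echo 51, Sutton→Echo 136, Brent→Echo 75. Service 272; fixed 73; total 345.
{Alpha, Bravo, Charlie, Delta, Echo, Foxtrot}: service 272 + fixed 150 = 422
No other subset beats 334.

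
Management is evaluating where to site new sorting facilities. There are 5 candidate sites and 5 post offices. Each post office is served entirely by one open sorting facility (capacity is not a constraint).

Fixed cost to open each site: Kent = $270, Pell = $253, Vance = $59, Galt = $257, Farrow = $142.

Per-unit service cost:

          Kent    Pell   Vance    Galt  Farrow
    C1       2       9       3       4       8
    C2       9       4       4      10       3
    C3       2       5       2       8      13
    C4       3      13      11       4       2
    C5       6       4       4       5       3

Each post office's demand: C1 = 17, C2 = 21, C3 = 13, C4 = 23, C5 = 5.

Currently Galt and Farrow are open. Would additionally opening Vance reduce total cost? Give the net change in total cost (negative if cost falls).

Yes — net change −36 (cost falls by 36).

Current service cost with {Galt, Farrow}: 296.
Adding Vance: each post office re-picks its cheapest; new service cost 201, saving 95.
Extra fixed cost: 59. Net change = 59 − 95 = -36.
(Totals: 695 → 659.)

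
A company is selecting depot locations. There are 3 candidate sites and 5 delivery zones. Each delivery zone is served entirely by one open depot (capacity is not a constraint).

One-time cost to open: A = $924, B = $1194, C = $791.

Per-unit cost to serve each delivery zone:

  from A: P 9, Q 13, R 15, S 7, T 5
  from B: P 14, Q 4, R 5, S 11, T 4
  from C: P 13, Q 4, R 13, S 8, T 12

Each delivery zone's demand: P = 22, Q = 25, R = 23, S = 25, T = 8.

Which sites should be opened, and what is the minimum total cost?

For any fixed open set, each delivery zone goes to its cheapest open site; total = fixed + service.
{C}: P→C 13·22=286, Q→C 4·25=100, R→C 13·23=299, S→C 8·25=200, T→C 12·8=96. Service 981; fixed 791; total 1772.
{A}: P→A 9·22=198, Q→A 13·25=325, R→A 15·23=345, S→A 7·25=175, T→A 5·8=40. Service 1083; fixed 924; total 2007.
{B}: service 830 + fixed 1194 = 2024
{A, B, C}: service 620 + fixed 2909 = 3529
No other subset beats 1772.

Open C only; minimum total cost 1772.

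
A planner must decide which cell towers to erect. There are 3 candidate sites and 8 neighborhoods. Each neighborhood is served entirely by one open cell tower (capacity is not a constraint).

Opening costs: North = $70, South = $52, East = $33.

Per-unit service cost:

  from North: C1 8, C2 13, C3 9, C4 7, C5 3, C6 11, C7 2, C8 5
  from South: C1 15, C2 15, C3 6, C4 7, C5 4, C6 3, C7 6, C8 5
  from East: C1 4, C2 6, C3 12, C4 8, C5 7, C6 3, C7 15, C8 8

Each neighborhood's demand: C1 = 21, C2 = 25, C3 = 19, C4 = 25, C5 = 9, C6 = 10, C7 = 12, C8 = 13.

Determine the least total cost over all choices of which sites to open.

Minimum total cost: 811

For any fixed open set, each neighborhood goes to its cheapest open site; total = fixed + service.
{South, East}: C1→East 4·21=84, C2→East 6·25=150, C3→South 6·19=114, C4→South 7·25=175, C5→South 4·9=36, C6→South 3·10=30, C7→South 6·12=72, C8→South 5·13=65. Service 726; fixed 85; total 811.
{North, South, East}: C1→East 4·21=84, C2→East 6·25=150, C3→South 6·19=114, C4→North 7·25=175, C5→North 3·9=27, C6→South 3·10=30, C7→North 2·12=24, C8→North 5·13=65. Service 669; fixed 155; total 824.
{North, East}: C1→East 4·21=84, C2→East 6·25=150, C3→North 9·19=171, C4→North 7·25=175, C5→North 3·9=27, C6→East 3·10=30, C7→North 2·12=24, C8→North 5·13=65. Service 726; fixed 103; total 829.
{East}: service 1039 + fixed 33 = 1072
No other subset beats 811.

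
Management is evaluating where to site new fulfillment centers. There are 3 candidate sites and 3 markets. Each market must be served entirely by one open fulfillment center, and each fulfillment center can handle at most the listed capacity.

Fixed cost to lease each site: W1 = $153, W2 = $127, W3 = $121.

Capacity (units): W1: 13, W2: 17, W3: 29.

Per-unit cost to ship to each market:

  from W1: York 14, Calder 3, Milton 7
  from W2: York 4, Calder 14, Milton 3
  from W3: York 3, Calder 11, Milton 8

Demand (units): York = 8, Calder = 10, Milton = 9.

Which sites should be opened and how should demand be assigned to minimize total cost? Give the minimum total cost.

Open {W3}: York→W3 3·8=24, Calder→W3 11·10=110, Milton→W3 8·9=72.
Loads: W3 carries 27/29. Service 206; fixed 121; total 327.
Next best feasible plan costs 369.

Minimum total cost: 327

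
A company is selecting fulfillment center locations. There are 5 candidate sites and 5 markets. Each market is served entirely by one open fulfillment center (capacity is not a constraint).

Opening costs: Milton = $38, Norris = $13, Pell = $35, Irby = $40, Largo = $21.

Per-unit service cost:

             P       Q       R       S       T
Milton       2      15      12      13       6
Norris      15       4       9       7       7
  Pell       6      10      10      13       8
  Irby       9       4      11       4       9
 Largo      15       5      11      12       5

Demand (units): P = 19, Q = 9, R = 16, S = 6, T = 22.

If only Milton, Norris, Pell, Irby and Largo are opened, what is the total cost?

Each market is assigned to its cheapest site among the open ones.
{Milton, Norris, Pell, Irby, Largo}: P→Milton 2·19=38, Q→Norris 4·9=36, R→Norris 9·16=144, S→Irby 4·6=24, T→Largo 5·22=110. Service 352; fixed 147; total 499.

Total cost: 499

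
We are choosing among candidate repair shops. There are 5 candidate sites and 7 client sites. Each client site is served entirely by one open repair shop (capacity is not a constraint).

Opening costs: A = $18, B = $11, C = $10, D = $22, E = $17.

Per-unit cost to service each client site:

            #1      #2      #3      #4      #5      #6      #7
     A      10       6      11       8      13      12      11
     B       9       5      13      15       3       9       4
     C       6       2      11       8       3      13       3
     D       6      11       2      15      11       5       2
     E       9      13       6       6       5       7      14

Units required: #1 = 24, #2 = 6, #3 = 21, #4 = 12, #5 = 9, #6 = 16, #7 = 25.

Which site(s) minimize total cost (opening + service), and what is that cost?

Open C, D and E; minimum total cost 476.

For any fixed open set, each client site goes to its cheapest open site; total = fixed + service.
{C, D, E}: #1→C 6·24=144, #2→C 2·6=12, #3→D 2·21=42, #4→E 6·12=72, #5→C 3·9=27, #6→D 5·16=80, #7→D 2·25=50. Service 427; fixed 49; total 476.
{C, D}: #1→C 6·24=144, #2→C 2·6=12, #3→D 2·21=42, #4→C 8·12=96, #5→C 3·9=27, #6→D 5·16=80, #7→D 2·25=50. Service 451; fixed 32; total 483.
{B, C, D, E}: service 427 + fixed 60 = 487
{A, B, C, D, E}: #1→C 6·24=144, #2→C 2·6=12, #3→D 2·21=42, #4→E 6·12=72, #5→B 3·9=27, #6→D 5·16=80, #7→D 2·25=50. Service 427; fixed 78; total 505.
No other subset beats 476.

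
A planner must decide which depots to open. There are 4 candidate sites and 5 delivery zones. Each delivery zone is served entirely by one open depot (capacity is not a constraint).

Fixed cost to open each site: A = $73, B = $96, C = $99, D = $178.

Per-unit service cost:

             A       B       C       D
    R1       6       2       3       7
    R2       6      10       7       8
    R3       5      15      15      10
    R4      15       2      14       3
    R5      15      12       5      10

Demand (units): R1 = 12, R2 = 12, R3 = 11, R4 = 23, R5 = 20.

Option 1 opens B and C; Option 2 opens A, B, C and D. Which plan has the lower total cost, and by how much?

Option 1 is cheaper by 129.

Option 1: {B, C}: R1→B 2·12=24, R2→C 7·12=84, R3→B 15·11=165, R4→B 2·23=46, R5→C 5·20=100. Service 419; fixed 195; total 614.
Option 2: {A, B, C, D}: R1→B 2·12=24, R2→A 6·12=72, R3→A 5·11=55, R4→B 2·23=46, R5→C 5·20=100. Service 297; fixed 446; total 743.
Difference: |614 − 743| = 129.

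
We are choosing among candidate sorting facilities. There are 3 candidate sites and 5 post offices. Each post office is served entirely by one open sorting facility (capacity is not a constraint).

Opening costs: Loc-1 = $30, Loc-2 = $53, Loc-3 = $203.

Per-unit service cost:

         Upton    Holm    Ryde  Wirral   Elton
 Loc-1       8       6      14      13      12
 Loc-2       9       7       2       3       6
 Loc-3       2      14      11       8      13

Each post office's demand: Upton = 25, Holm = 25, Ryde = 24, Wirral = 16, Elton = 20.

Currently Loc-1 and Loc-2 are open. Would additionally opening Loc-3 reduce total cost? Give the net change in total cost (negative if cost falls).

No — net change +53 (cost rises by 53).

Current service cost with {Loc-1, Loc-2}: 566.
Adding Loc-3: each post office re-picks its cheapest; new service cost 416, saving 150.
Extra fixed cost: 203. Net change = 203 − 150 = 53.
(Totals: 649 → 702.)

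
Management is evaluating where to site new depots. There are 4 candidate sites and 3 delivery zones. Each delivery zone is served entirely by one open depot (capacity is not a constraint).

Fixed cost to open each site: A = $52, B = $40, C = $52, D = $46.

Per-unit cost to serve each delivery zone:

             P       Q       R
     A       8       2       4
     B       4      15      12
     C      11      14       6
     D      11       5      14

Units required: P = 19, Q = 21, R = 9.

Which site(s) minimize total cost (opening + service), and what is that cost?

Open A and B; minimum total cost 246.

For any fixed open set, each delivery zone goes to its cheapest open site; total = fixed + service.
{A, B}: P→B 4·19=76, Q→A 2·21=42, R→A 4·9=36. Service 154; fixed 92; total 246.
{A}: service 230 + fixed 52 = 282
{A, B, D}: service 154 + fixed 138 = 292
{A, B, C, D}: P→B 4·19=76, Q→A 2·21=42, R→A 4·9=36. Service 154; fixed 190; total 344.
(All 15 nonempty subsets were checked; A and B is lowest.)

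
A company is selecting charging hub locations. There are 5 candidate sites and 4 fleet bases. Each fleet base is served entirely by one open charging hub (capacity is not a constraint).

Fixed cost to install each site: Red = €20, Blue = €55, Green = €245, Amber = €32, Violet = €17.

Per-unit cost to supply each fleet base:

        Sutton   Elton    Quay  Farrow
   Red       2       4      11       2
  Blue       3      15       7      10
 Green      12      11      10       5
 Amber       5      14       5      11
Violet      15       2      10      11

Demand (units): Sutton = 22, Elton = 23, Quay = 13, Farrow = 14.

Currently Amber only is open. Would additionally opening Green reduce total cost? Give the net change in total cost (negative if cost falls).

No — net change +92 (cost rises by 92).

Current service cost with {Amber}: 651.
Adding Green: each fleet base re-picks its cheapest; new service cost 498, saving 153.
Extra fixed cost: 245. Net change = 245 − 153 = 92.
(Totals: 683 → 775.)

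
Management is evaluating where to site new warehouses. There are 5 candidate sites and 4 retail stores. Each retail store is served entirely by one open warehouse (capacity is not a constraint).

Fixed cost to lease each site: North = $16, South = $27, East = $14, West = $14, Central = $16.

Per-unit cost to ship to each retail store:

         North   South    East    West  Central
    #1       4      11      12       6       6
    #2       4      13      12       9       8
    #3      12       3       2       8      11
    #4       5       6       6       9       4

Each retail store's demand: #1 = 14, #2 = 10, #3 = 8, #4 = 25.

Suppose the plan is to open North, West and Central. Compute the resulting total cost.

Each retail store is assigned to its cheapest site among the open ones.
{North, West, Central}: #1→North 4·14=56, #2→North 4·10=40, #3→West 8·8=64, #4→Central 4·25=100. Service 260; fixed 46; total 306.

Total cost: 306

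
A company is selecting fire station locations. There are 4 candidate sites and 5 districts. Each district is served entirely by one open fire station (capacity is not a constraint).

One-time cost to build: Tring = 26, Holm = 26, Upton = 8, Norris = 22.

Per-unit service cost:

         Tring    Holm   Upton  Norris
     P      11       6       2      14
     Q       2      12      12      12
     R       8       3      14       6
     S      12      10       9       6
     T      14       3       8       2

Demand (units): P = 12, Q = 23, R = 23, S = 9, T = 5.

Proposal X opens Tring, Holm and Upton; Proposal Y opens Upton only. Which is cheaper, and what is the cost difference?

Proposal X is cheaper by 456.

Proposal X: {Tring, Holm, Upton}: P→Upton 2·12=24, Q→Tring 2·23=46, R→Holm 3·23=69, S→Upton 9·9=81, T→Holm 3·5=15. Service 235; fixed 60; total 295.
Proposal Y: {Upton}: P→Upton 2·12=24, Q→Upton 12·23=276, R→Upton 14·23=322, S→Upton 9·9=81, T→Upton 8·5=40. Service 743; fixed 8; total 751.
Difference: |295 − 751| = 456.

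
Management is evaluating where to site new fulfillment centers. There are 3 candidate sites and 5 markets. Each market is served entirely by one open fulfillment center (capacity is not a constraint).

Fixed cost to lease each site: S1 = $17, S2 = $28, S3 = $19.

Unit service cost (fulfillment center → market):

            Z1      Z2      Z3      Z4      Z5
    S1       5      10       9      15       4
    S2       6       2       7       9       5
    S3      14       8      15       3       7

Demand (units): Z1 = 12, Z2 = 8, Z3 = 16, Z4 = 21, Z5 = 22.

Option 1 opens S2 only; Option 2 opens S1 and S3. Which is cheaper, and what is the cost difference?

Option 1: {S2}: Z1→S2 6·12=72, Z2→S2 2·8=16, Z3→S2 7·16=112, Z4→S2 9·21=189, Z5→S2 5·22=110. Service 499; fixed 28; total 527.
Option 2: {S1, S3}: Z1→S1 5·12=60, Z2→S3 8·8=64, Z3→S1 9·16=144, Z4→S3 3·21=63, Z5→S1 4·22=88. Service 419; fixed 36; total 455.
Difference: |527 − 455| = 72.

Option 2 is cheaper by 72.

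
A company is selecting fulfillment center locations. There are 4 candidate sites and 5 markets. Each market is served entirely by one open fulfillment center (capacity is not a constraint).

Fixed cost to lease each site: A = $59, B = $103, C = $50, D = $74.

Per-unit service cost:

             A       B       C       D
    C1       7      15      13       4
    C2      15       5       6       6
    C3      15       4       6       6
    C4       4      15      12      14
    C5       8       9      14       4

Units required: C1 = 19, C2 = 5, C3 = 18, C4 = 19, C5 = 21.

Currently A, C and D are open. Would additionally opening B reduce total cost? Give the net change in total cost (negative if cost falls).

Current service cost with {A, C, D}: 374.
Adding B: each market re-picks its cheapest; new service cost 333, saving 41.
Extra fixed cost: 103. Net change = 103 − 41 = 62.
(Totals: 557 → 619.)

No — net change +62 (cost rises by 62).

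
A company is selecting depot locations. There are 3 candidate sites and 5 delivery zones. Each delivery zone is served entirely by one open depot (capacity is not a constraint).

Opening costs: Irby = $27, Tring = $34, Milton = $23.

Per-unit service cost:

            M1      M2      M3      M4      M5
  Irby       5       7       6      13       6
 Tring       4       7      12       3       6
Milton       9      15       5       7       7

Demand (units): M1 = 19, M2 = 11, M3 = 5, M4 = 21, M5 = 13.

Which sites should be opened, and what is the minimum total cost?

Open Tring and Milton; minimum total cost 376.

For any fixed open set, each delivery zone goes to its cheapest open site; total = fixed + service.
{Tring, Milton}: M1→Tring 4·19=76, M2→Tring 7·11=77, M3→Milton 5·5=25, M4→Tring 3·21=63, M5→Tring 6·13=78. Service 319; fixed 57; total 376.
{Irby, Tring}: service 324 + fixed 61 = 385
{Tring}: service 354 + fixed 34 = 388
{Irby, Tring, Milton}: service 319 + fixed 84 = 403
(All 7 nonempty subsets were checked; Tring and Milton is lowest.)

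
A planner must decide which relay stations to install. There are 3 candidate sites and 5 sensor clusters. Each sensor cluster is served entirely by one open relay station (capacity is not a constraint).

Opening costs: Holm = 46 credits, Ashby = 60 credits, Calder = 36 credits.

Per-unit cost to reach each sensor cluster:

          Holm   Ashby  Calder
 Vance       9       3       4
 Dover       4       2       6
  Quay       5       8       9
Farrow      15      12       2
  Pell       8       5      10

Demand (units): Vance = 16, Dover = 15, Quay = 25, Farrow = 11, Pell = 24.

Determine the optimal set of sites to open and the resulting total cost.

For any fixed open set, each sensor cluster goes to its cheapest open site; total = fixed + service.
{Holm, Ashby, Calder}: Vance→Ashby 3·16=48, Dover→Ashby 2·15=30, Quay→Holm 5·25=125, Farrow→Calder 2·11=22, Pell→Ashby 5·24=120. Service 345; fixed 142; total 487.
{Ashby, Calder}: Vance→Ashby 3·16=48, Dover→Ashby 2·15=30, Quay→Ashby 8·25=200, Farrow→Calder 2·11=22, Pell→Ashby 5·24=120. Service 420; fixed 96; total 516.
{Holm, Calder}: service 463 + fixed 82 = 545
{Calder}: Vance→Calder 4·16=64, Dover→Calder 6·15=90, Quay→Calder 9·25=225, Farrow→Calder 2·11=22, Pell→Calder 10·24=240. Service 641; fixed 36; total 677.
(All 7 nonempty subsets were checked; Holm, Ashby and Calder is lowest.)

Open Holm, Ashby and Calder; minimum total cost 487.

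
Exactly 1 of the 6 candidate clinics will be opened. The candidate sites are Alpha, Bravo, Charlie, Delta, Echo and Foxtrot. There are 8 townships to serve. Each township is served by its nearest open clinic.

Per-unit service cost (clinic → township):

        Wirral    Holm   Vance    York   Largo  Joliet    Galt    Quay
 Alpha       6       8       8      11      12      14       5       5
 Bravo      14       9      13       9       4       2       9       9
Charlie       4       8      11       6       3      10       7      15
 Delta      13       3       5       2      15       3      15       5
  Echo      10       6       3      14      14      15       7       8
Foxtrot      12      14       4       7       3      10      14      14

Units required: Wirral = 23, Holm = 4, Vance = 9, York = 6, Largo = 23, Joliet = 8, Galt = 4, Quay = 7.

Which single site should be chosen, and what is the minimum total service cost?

With exactly 1 open, each township uses its cheapest among the chosen.
{Charlie}: Wirral→Charlie 4·23=92, Holm→Charlie 8·4=32, Vance→Charlie 11·9=99, York→Charlie 6·6=36, Largo→Charlie 3·23=69, Joliet→Charlie 10·8=80, Galt→Charlie 7·4=28, Quay→Charlie 15·7=105. Service cost 541.
{Foxtrot}: service cost 713
{Bravo}: service cost 736
Among all 6 size-1 choices, {Charlie} is lowest.

Choose Charlie only; total service cost 541.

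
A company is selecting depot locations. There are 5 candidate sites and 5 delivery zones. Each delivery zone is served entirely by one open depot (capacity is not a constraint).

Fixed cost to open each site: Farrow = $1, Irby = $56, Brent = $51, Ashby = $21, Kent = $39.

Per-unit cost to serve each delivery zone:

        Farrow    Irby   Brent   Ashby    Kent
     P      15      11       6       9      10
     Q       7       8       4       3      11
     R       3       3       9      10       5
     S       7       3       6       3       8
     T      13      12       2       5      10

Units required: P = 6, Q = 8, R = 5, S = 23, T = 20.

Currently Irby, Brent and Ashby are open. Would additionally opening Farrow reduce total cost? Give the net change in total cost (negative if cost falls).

No — net change +1 (cost rises by 1).

Current service cost with {Irby, Brent, Ashby}: 184.
Adding Farrow: each delivery zone re-picks its cheapest; new service cost 184, saving 0.
Extra fixed cost: 1. Net change = 1 − 0 = 1.
(Totals: 312 → 313.)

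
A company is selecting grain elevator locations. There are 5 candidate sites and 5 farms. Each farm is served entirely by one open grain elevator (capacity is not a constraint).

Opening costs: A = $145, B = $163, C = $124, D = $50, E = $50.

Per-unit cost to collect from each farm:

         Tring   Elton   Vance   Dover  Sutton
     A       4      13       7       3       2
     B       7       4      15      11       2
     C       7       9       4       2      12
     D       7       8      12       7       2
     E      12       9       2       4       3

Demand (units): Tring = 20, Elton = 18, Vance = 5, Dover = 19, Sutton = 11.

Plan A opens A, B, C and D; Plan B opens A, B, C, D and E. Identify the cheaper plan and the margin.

Plan A: {A, B, C, D}: Tring→A 4·20=80, Elton→B 4·18=72, Vance→C 4·5=20, Dover→C 2·19=38, Sutton→A 2·11=22. Service 232; fixed 482; total 714.
Plan B: {A, B, C, D, E}: Tring→A 4·20=80, Elton→B 4·18=72, Vance→E 2·5=10, Dover→C 2·19=38, Sutton→A 2·11=22. Service 222; fixed 532; total 754.
Difference: |714 − 754| = 40.

Plan A is cheaper by 40.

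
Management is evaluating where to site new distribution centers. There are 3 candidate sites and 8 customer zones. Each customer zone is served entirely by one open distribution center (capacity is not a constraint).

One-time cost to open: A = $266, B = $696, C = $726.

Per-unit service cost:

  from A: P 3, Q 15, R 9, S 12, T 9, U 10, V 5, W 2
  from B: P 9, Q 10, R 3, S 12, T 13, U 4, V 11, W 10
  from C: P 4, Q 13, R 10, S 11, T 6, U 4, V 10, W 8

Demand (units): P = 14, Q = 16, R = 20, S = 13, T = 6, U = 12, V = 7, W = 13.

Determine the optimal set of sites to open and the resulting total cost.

For any fixed open set, each customer zone goes to its cheapest open site; total = fixed + service.
{A}: P→A 3·14=42, Q→A 15·16=240, R→A 9·20=180, S→A 12·13=156, T→A 9·6=54, U→A 10·12=120, V→A 5·7=35, W→A 2·13=26. Service 853; fixed 266; total 1119.
{B}: service 835 + fixed 696 = 1531
{A, B}: P→A 3·14=42, Q→B 10·16=160, R→B 3·20=60, S→A 12·13=156, T→A 9·6=54, U→B 4·12=48, V→A 5·7=35, W→A 2·13=26. Service 581; fixed 962; total 1543.
{A, B, C}: service 550 + fixed 1688 = 2238
(All 7 nonempty subsets were checked; A only is lowest.)

Open A only; minimum total cost 1119.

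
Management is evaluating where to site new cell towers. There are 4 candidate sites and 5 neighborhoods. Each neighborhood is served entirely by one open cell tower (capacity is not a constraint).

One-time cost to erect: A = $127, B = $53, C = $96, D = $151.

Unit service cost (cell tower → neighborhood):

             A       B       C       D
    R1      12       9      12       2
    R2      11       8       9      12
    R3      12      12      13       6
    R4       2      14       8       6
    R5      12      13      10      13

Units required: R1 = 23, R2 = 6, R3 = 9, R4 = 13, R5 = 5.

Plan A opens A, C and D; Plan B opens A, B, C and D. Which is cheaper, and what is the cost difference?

Plan A: {A, C, D}: R1→D 2·23=46, R2→C 9·6=54, R3→D 6·9=54, R4→A 2·13=26, R5→C 10·5=50. Service 230; fixed 374; total 604.
Plan B: {A, B, C, D}: R1→D 2·23=46, R2→B 8·6=48, R3→D 6·9=54, R4→A 2·13=26, R5→C 10·5=50. Service 224; fixed 427; total 651.
Difference: |604 − 651| = 47.

Plan A is cheaper by 47.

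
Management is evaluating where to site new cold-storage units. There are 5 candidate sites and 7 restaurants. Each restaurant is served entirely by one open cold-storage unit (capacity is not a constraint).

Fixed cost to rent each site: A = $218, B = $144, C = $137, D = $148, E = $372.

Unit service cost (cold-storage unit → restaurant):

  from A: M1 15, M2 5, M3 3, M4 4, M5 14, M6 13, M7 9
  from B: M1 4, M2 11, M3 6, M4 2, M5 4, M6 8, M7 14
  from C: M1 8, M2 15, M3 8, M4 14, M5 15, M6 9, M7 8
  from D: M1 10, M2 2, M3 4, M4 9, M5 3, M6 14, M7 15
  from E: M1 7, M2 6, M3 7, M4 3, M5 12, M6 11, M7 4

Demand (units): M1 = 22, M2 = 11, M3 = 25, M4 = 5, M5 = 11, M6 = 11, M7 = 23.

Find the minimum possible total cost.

For any fixed open set, each restaurant goes to its cheapest open site; total = fixed + service.
{A, B}: M1→B 4·22=88, M2→A 5·11=55, M3→A 3·25=75, M4→B 2·5=10, M5→B 4·11=44, M6→B 8·11=88, M7→A 9·23=207. Service 567; fixed 362; total 929.
{C, D}: service 659 + fixed 285 = 944
{B, C, D}: M1→B 4·22=88, M2→D 2·11=22, M3→D 4·25=100, M4→B 2·5=10, M5→D 3·11=33, M6→B 8·11=88, M7→C 8·23=184. Service 525; fixed 429; total 954.
{A, B, C, D, E}: service 408 + fixed 1019 = 1427
No other subset beats 929.

Minimum total cost: 929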